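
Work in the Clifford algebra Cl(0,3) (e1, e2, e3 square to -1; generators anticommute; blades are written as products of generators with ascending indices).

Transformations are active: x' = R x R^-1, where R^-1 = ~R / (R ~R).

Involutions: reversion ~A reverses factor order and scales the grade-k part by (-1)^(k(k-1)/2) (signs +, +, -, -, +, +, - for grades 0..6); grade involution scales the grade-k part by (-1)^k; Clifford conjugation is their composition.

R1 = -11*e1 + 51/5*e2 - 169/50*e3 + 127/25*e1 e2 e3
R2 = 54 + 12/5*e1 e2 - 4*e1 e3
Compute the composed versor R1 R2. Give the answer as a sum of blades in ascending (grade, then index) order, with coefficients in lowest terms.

Distribute over the terms of R2 (each basis-blade product reordered to ascending indices, repeated generators contracted through their squares):
R1 (54) = -594*e1 + 2754/5*e2 - 4563/25*e3 + 6858/25*e1 e2 e3
R1 (12/5*e1 e2) = 612/25*e1 + 132/5*e2 - 1524/125*e3 - 1014/125*e1 e2 e3
R1 (-4*e1 e3) = 338/25*e1 - 508/25*e2 - 44*e3 + 204/5*e1 e2 e3
Summing the partial products and collecting blades:
Answer: -556*e1 + 13922/25*e2 - 29839/125*e3 + 38376/125*e1 e2 e3


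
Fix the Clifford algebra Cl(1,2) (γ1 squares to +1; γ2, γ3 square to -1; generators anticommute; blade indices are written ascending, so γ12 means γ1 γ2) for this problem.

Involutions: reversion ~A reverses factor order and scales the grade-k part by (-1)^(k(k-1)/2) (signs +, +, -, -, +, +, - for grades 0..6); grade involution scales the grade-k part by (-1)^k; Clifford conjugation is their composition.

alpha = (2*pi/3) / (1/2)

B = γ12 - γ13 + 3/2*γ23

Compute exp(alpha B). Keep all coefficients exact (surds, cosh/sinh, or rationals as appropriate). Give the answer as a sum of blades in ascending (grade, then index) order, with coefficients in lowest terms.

B^2 term by term: the squares give (1)^2*(γ12)^2 + (-1)^2*(γ13)^2 + (3/2)^2*(γ23)^2 = 1*(+1) + 1*(+1) + 9/4*(-1) = -1/4 (each basis 2-blade squares to minus the product of its generators' squares); cross terms between blades sharing an index anticommute and cancel. So B^2 = -1/4.
B^2 = -1/4 — B^2 < 0, so the exponential closes trigonometrically: l = 1/2, alpha*l = 2*pi/3, so exp(alpha B) = cos(2*pi/3) + (sin(2*pi/3)/(1/2))*B = -1/2 + (sqrt(3))*B.
Answer: -1/2 + sqrt(3)*γ12 - sqrt(3)*γ13 + 3*sqrt(3)/2*γ23


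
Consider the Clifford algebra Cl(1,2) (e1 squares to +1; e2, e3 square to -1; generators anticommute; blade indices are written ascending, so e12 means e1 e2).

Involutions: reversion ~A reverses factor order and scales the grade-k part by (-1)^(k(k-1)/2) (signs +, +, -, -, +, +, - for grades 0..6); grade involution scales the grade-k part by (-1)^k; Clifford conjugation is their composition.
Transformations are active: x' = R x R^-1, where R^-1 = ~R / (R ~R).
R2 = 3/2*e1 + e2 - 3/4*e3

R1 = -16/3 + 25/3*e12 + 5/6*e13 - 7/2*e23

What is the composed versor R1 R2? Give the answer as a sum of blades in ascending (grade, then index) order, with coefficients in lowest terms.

Distribute over the terms of R2 (each basis-blade product reordered to ascending indices, repeated generators contracted through their squares):
R1 (3/2*e1) = -8*e1 - 25/2*e2 - 5/4*e3 - 21/4*e123
R1 (e2) = -25/3*e1 - 16/3*e2 - 7/2*e3 - 5/6*e123
R1 (-3/4*e3) = 5/8*e1 - 21/8*e2 + 4*e3 - 25/4*e123
Summing the partial products and collecting blades:
Answer: -377/24*e1 - 491/24*e2 - 3/4*e3 - 37/3*e123


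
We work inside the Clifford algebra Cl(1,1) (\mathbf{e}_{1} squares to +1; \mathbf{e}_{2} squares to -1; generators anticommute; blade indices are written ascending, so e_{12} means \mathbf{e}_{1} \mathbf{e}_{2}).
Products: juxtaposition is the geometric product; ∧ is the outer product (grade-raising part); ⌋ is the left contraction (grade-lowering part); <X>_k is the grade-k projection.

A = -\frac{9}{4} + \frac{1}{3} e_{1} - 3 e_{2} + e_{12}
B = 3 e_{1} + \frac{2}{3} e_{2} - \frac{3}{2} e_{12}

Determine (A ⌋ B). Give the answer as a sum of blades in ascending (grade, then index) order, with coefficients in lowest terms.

step 1: \frac{3}{2} - \frac{9}{4} e_{1} - 2 e_{2} + \frac{27}{8} e_{12}
Answer: \frac{3}{2} - \frac{9}{4} e_{1} - 2 e_{2} + \frac{27}{8} e_{12}


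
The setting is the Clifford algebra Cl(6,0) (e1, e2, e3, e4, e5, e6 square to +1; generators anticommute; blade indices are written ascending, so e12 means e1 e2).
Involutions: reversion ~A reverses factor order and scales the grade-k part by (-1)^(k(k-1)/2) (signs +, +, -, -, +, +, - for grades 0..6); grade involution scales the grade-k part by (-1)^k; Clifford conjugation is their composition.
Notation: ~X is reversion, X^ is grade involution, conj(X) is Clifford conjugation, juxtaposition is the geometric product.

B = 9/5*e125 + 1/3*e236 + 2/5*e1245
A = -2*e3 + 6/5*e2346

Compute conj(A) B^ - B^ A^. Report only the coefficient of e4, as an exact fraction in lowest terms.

first term: 2/5*e4 + 2/3*e26 - 18/5*e1235 - 12/25*e1356 + 4/5*e12345 - 54/25*e13456
second term: -2/5*e4 + 2/3*e26 + 18/5*e1235 - 12/25*e1356 + 4/5*e12345 + 54/25*e13456
Answer: 4/5


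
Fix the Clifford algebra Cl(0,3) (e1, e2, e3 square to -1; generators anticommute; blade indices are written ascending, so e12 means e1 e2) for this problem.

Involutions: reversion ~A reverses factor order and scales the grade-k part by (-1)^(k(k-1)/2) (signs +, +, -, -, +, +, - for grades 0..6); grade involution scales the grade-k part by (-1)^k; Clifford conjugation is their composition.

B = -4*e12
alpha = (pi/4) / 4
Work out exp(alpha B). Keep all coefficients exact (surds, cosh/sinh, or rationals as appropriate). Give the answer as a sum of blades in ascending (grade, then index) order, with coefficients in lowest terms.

B^2 = (-4)^2*(e12)^2 = 16*(-1) = -16 (a basis 2-blade squares to minus the product of its generators' squares).
B^2 = -16 — since the square is negative, the closed form is circular: l = 4, alpha*l = pi/4, so exp(alpha B) = cos(pi/4) + (sin(pi/4)/4)*B = sqrt(2)/2 + (sqrt(2)/8)*B.
Answer: sqrt(2)/2 - sqrt(2)/2*e12


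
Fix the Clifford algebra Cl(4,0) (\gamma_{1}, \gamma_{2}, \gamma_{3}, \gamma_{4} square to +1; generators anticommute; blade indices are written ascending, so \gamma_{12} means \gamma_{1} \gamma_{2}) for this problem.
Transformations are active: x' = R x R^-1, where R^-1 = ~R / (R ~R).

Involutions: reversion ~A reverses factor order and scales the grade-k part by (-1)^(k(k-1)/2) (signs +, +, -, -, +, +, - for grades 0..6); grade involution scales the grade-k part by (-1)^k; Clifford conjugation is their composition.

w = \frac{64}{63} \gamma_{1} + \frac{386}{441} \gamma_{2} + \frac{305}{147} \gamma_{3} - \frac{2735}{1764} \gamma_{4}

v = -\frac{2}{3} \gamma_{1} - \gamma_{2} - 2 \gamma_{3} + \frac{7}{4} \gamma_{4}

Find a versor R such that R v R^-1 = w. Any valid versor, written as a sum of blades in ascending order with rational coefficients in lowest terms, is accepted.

Since q(v) = q(w) = \frac{1225}{144}, the sum R = v + w = \frac{22}{63} \gamma_{1} - \frac{55}{441} \gamma_{2} + \frac{11}{147} \gamma_{3} + \frac{88}{441} \gamma_{4} does the job whenever invertible.
Answer: \frac{22}{63} \gamma_{1} - \frac{55}{441} \gamma_{2} + \frac{11}{147} \gamma_{3} + \frac{88}{441} \gamma_{4}


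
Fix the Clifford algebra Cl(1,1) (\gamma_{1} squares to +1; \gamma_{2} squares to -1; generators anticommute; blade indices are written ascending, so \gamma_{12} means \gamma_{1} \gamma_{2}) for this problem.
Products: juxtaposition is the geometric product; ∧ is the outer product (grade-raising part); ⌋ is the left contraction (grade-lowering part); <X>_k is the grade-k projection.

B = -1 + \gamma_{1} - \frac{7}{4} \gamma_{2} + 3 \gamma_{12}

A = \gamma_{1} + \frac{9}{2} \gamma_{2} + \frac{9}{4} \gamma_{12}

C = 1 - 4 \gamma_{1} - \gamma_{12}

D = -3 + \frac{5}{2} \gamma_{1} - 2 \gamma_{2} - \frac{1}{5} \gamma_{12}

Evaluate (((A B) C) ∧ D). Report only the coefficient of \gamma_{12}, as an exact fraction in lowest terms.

step 1: \frac{125}{8} + \frac{263}{16} \gamma_{1} - \frac{15}{4} \gamma_{2} - \frac{17}{2} \gamma_{12}
step 2: -\frac{333}{8} - \frac{677}{16} \gamma_{1} - \frac{867}{16} \gamma_{2} - \frac{313}{8} \gamma_{12}
step 3: \frac{999}{8} + \frac{183}{8} \gamma_{1} + \frac{3933}{16} \gamma_{2} + \frac{55327}{160} \gamma_{12}
Answer: \frac{55327}{160}


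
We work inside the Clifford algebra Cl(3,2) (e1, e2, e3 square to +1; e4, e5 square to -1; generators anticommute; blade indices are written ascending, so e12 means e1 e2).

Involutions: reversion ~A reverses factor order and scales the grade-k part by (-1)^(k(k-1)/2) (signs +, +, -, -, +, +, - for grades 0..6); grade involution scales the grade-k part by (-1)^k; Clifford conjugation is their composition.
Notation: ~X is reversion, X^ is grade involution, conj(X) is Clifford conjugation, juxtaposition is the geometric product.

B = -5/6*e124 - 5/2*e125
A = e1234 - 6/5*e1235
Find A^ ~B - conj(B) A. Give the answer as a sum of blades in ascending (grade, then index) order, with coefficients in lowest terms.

first term: -13/6*e3 - 7/2*e345
second term: -13/6*e3 + 7/2*e345
Answer: -7*e345


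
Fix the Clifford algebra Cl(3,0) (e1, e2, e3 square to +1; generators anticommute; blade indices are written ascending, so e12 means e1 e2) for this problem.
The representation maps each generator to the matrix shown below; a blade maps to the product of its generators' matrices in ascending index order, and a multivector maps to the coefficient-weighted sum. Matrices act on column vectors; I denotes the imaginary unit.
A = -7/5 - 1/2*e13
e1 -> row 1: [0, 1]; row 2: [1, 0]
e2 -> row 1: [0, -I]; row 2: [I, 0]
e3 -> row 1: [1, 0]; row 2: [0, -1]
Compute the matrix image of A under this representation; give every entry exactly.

Bivector images (products of the table entries): rho(e13) = rho(e1)rho(e3) = row 1: [0, -1]; row 2: [1, 0].
M = (-7/5)*1 + (-1/2)*rho(e13), summed entrywise (1 is the identity matrix):
Answer: row 1: [-7/5, 1/2]; row 2: [-1/2, -7/5]


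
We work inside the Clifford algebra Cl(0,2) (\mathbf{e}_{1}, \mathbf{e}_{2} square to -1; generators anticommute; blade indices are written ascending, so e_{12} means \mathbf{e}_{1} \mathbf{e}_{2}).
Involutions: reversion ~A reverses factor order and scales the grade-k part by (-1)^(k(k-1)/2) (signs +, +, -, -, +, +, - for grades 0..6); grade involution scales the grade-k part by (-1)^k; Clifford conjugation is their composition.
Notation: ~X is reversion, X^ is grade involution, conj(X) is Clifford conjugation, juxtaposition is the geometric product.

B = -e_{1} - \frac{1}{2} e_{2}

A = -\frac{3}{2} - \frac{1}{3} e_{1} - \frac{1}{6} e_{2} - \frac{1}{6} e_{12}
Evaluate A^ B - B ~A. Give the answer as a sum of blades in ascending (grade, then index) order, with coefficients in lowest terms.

first term: \frac{5}{12} + \frac{17}{12} e_{1} + \frac{11}{12} e_{2}
second term: -\frac{5}{12} + \frac{17}{12} e_{1} + \frac{11}{12} e_{2}
Answer: \frac{5}{6}


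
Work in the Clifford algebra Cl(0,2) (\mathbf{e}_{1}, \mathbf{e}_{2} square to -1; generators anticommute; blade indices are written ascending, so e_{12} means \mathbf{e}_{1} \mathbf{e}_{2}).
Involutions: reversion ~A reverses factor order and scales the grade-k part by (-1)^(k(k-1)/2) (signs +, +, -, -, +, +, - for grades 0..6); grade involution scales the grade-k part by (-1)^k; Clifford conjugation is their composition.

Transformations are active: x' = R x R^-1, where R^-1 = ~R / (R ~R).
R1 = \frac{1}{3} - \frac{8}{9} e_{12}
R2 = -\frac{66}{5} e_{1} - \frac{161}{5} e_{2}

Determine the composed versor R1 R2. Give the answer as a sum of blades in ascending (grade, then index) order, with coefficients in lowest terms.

Distribute over the terms of R1 (each basis-blade product reordered to ascending indices, repeated generators contracted through their squares):
(\frac{1}{3}) R2 = -\frac{22}{5} e_{1} - \frac{161}{15} e_{2}
(-\frac{8}{9} e_{12}) R2 = -\frac{1288}{45} e_{1} + \frac{176}{15} e_{2}
Summing the partial products and collecting blades:
Answer: -\frac{1486}{45} e_{1} + e_{2}


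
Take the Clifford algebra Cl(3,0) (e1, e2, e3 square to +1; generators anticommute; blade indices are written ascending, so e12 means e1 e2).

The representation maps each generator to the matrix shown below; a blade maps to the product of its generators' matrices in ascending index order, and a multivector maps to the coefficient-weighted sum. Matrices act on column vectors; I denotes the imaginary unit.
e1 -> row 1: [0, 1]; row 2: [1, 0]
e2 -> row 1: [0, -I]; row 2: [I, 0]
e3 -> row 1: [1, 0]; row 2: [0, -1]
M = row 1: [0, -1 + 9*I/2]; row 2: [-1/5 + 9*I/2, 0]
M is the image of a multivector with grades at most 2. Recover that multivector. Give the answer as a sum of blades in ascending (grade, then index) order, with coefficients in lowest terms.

Method: 1, rho(e1), rho(e2), rho(e3) form a trace-orthogonal basis of the 2x2 complex matrices (tr(X Y) = 2 if X = Y, else 0), so M = m0*1 + m1*rho(e1) + m2*rho(e2) + m3*rho(e3) with m0 = tr(M)/2 = 0, m1 = tr(M rho(e1))/2 = -3/5 + 9*I/2, m2 = tr(M rho(e2))/2 = -2*I/5, m3 = tr(M rho(e3))/2 = 0.
Multiplying table entries, the bivector images are rho(e12) = I*rho(e3), rho(e13) = -I*rho(e2), rho(e23) = I*rho(e1); with real blade coefficients the real parts of m0..m3 are the coefficients of 1, e1, e2, e3 and the imaginary parts give the bivectors (e23: Im m1, e13: -Im m2, e12: Im m3).
Answer: -3/5*e1 + 2/5*e13 + 9/2*e23


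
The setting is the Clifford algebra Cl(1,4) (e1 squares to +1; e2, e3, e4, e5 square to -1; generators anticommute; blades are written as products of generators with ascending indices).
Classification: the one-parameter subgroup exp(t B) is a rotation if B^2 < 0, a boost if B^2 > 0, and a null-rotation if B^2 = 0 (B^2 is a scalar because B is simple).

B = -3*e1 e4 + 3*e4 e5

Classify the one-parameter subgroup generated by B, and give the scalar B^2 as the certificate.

B^2 term by term: the squares give (-3)^2*(e1 e4)^2 + (3)^2*(e4 e5)^2 = 9*(+1) + 9*(-1) = 0 (each basis 2-blade squares to minus the product of its generators' squares); cross terms between blades sharing an index anticommute and cancel. So B^2 = 0.
Answer: null-rotation, certificate B^2 = 0. Certificate logic: 0 is a conjugation-invariant scalar, so its sign fixes rotation versus boost versus null-rotation outright.


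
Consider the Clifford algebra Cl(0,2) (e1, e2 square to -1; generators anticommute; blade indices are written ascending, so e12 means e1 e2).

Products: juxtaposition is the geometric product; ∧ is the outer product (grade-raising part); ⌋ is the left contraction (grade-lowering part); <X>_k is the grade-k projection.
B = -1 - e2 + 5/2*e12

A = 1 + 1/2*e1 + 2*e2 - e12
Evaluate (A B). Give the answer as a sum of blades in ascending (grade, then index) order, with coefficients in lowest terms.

step 1: 7/2 + 7/2*e1 - 17/4*e2 + 3*e12
Answer: 7/2 + 7/2*e1 - 17/4*e2 + 3*e12


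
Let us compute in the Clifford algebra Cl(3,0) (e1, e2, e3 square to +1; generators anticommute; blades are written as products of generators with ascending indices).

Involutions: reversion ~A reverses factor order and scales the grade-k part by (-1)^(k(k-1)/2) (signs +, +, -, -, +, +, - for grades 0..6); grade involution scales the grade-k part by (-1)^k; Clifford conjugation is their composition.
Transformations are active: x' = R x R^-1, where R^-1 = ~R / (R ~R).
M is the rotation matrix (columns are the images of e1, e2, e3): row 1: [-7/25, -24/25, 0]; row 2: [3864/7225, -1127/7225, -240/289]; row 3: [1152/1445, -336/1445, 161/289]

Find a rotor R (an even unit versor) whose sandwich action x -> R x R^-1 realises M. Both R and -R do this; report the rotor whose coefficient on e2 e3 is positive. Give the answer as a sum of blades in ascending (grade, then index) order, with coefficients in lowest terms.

Method: write R = a + b12*e1 e2 + b13*e1 e3 + b23*e2 e3 with a^2 + b12^2 + b13^2 + b23^2 = 1 (so R^-1 = ~R). Expanding the columns R e_j ~R gives tr M = 4a^2 - 1 and, from the antisymmetric part, M21 - M12 = -4a*b12, M13 - M31 = 4a*b13, M32 - M23 = -4a*b23.
Here tr M = 35/289, so a^2 = (1 + tr M)/4 = 81/289 and a = ±9/17. Taking a = 9/17: M21 - M12 = 432/289, M13 - M31 = -1152/1445, M32 - M23 = 864/1445, giving b12 = -12/17, b13 = -32/85, b23 = -24/85, i.e. R = 9/17 - 12/17*e1 e2 - 32/85*e1 e3 - 24/85*e2 e3.
Its e2 e3 coefficient is negative, so report the other preimage -R.
Answer: -9/17 + 12/17*e1 e2 + 32/85*e1 e3 + 24/85*e2 e3. Uniqueness: Spin(3) -> SO(3) maps R and -R to the same rotation of trace 35/289; fixing the sign of the e2 e3 coefficient removes the ambiguity.


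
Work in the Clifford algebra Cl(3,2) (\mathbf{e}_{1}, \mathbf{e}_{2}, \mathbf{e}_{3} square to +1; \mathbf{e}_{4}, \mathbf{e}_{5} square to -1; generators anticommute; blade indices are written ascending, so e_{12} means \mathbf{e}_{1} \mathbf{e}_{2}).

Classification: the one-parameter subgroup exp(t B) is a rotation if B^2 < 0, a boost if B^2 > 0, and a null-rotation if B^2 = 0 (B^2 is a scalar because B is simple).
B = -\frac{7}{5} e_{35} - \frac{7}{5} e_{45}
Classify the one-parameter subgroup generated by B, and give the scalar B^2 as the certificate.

B^2 term by term: the squares give (-\frac{7}{5})^2*(e_{35})^2 + (-\frac{7}{5})^2*(e_{45})^2 = \frac{49}{25}*(+1) + \frac{49}{25}*(-1) = 0 (each basis 2-blade squares to minus the product of its generators' squares); cross terms between blades sharing an index anticommute and cancel. So B^2 = 0.
Answer: null-rotation, certificate B^2 = 0. B^2 = 0 is basis-independent, so its sign is the whole story.


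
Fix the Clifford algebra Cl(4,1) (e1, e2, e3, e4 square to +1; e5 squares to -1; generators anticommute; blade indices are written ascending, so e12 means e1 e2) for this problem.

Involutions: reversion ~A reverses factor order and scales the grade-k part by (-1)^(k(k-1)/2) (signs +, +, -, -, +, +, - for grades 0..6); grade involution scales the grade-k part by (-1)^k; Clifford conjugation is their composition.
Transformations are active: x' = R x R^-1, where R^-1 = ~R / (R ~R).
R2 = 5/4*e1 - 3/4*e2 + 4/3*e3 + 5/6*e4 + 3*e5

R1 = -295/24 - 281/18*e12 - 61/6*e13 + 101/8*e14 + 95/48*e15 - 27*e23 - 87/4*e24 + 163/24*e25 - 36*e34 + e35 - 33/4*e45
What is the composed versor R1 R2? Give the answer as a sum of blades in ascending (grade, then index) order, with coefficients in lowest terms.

Distribute over the terms of R2 (each basis-blade product reordered to ascending indices, repeated generators contracted through their squares):
R1 (5/4*e1) = -1475/96*e1 + 1405/72*e2 + 305/24*e3 - 505/32*e4 - 475/192*e5 - 135/4*e123 - 435/16*e124 + 815/96*e125 - 45*e134 + 5/4*e135 - 165/16*e145
R1 (-3/4*e2) = 281/24*e1 + 295/32*e2 - 81/4*e3 - 261/16*e4 + 163/32*e5 - 61/8*e123 + 303/32*e124 + 95/64*e125 + 27*e234 - 3/4*e235 + 99/16*e245
R1 (4/3*e3) = -122/9*e1 - 36*e2 - 295/18*e3 + 48*e4 - 4/3*e5 - 562/27*e123 - 101/6*e134 - 95/36*e135 + 29*e234 - 163/18*e235 - 11*e345
R1 (5/6*e4) = 505/48*e1 - 145/8*e2 - 30*e3 - 1475/144*e4 + 55/8*e5 - 1405/108*e124 - 305/36*e134 - 475/288*e145 - 45/2*e234 - 815/144*e245 - 5/6*e345
R1 (3*e5) = -95/16*e1 - 163/8*e2 - 3*e3 + 99/4*e4 - 295/8*e5 - 281/6*e125 - 61/2*e135 + 303/8*e145 - 81*e235 - 261/4*e245 - 108*e345
Summing the partial products and collecting blades:
Answer: -3637/288*e1 - 13181/288*e2 - 4099/72*e3 + 8759/288*e4 - 5513/192*e5 - 13433/216*e123 - 26549/864*e124 - 2359/64*e125 - 2531/36*e134 - 287/9*e135 + 7463/288*e145 + 67/2*e234 - 3269/36*e235 - 1165/18*e245 - 719/6*e345


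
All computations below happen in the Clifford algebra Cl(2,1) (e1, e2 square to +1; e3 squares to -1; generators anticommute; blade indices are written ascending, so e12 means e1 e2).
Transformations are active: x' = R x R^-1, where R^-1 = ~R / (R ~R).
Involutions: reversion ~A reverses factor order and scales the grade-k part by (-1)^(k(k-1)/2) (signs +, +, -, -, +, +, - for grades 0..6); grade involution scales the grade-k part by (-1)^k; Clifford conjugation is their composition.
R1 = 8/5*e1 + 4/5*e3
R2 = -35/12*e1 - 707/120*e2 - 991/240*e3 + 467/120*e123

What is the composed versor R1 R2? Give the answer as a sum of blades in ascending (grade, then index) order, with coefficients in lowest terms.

Distribute over the terms of R1 (each basis-blade product reordered to ascending indices, repeated generators contracted through their squares):
(8/5*e1) R2 = -14/3 - 707/75*e12 - 991/150*e13 + 467/75*e23
(4/5*e3) R2 = 991/300 - 467/150*e12 + 7/3*e13 + 707/150*e23
Summing the partial products and collecting blades:
Answer: -409/300 - 627/50*e12 - 641/150*e13 + 547/50*e23


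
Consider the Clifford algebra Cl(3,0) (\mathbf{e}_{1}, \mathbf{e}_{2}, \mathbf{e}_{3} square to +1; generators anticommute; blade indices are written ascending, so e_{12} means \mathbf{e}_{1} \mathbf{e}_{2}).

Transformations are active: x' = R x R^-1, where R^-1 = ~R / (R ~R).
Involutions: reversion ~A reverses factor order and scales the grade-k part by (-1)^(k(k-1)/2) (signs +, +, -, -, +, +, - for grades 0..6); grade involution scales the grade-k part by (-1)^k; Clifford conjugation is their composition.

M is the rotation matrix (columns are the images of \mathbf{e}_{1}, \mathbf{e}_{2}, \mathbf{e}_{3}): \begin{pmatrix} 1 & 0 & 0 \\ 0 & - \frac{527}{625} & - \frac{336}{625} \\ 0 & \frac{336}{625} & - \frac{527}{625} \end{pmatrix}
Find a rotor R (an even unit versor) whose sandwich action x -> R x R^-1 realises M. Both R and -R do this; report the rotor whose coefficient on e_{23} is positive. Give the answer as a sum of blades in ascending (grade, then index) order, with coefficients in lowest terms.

Method: write R = a + b12*e_{12} + b13*e_{13} + b23*e_{23} with a^2 + b12^2 + b13^2 + b23^2 = 1 (so R^-1 = ~R). Expanding the columns R e_j ~R gives tr M = 4a^2 - 1 and, from the antisymmetric part, M21 - M12 = -4a*b12, M13 - M31 = 4a*b13, M32 - M23 = -4a*b23.
Here tr M = -\frac{429}{625}, so a^2 = (1 + tr M)/4 = \frac{49}{625} and a = ±\frac{7}{25}. Taking a = \frac{7}{25}: M21 - M12 = 0, M13 - M31 = 0, M32 - M23 = \frac{672}{625}, giving b12 = 0, b13 = 0, b23 = -\frac{24}{25}, i.e. R = \frac{7}{25} - \frac{24}{25} e_{23}.
Its e_{23} coefficient is negative, so report the other preimage -R.
Answer: -\frac{7}{25} + \frac{24}{25} e_{23}. Why the constraint matters: R and -R act identically through the sandwich — M has trace -\frac{429}{625} either way — so only the sign condition on e_{23} picks one of the two preimages.


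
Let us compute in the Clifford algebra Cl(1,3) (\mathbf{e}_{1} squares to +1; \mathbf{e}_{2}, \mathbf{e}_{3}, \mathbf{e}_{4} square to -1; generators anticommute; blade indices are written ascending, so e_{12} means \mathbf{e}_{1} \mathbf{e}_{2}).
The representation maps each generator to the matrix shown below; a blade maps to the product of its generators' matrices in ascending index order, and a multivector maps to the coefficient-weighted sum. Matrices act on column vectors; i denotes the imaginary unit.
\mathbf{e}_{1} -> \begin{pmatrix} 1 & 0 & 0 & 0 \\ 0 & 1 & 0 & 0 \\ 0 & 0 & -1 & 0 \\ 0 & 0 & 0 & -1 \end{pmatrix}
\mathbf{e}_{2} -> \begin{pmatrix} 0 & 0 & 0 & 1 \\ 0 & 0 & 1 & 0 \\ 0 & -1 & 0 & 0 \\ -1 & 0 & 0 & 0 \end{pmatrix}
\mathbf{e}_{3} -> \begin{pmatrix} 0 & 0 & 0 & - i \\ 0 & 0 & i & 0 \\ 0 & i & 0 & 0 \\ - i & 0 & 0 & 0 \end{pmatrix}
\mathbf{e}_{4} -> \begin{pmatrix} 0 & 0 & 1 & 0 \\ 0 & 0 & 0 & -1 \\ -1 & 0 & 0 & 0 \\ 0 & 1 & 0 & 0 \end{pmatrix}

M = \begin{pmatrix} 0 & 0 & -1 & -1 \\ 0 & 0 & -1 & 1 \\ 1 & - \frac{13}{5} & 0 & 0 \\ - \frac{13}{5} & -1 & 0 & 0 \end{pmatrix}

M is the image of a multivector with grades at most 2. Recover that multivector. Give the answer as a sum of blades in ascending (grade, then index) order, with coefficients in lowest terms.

Method: the blade images are trace-orthogonal — tr(rho(e_A) rho(e_B)^-1) = 4 if A = B and 0 otherwise — and rho(e_A)^-1 = (e_A)^2 * rho(e_A) with (e_A)^2 = +1 or -1, so the coefficient of e_A in the preimage is (e_A)^2 * tr(M rho(e_A))/4.
Nonzero projections over blades of grade <= 2: e_{2}: (e_{2})^2 = -1, tr(M rho(e_{2})) = - \frac{16}{5}, coefficient \frac{4}{5}; e_{4}: (e_{4})^2 = -1, tr(M rho(e_{4})) = 4, coefficient -1; e_{12}: (e_{12})^2 = +1, tr(M rho(e_{12})) = - \frac{36}{5}, coefficient -\frac{9}{5}. Every other blade of grade <= 2 projects to 0.
Answer: \frac{4}{5} e_{2} - e_{4} - \frac{9}{5} e_{12}


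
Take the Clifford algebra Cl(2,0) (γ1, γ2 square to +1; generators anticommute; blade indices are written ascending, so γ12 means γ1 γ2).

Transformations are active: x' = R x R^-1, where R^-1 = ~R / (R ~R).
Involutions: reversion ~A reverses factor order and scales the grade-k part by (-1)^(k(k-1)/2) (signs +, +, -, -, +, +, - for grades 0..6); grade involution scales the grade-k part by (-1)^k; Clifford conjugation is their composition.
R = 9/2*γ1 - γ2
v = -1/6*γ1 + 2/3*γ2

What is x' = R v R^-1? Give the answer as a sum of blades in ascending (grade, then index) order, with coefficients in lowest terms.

~R = 9/2*γ1 - γ2, and R ~R = 85/4, so R^-1 = ~R / (85/4).
R v = -17/12 + 17/6*γ12
Answer: -13/30*γ1 - 8/15*γ2


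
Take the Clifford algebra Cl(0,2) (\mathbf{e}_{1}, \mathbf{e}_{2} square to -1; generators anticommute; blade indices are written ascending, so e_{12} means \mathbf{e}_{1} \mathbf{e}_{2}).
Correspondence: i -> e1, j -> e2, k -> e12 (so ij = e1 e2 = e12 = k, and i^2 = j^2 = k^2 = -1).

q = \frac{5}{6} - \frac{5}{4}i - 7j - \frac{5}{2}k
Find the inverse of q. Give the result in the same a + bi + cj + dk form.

In blades: q = \frac{5}{6} - \frac{5}{4} e_{1} - 7 e_{2} - \frac{5}{2} e_{12}.
With qbar = \frac{5}{6} + \frac{5}{4} e_{1} + 7 e_{2} + \frac{5}{2} e_{12} (scalar fixed, mapped units negated), q qbar = \frac{8281}{144} (the sum of squared coefficients), so q^-1 = qbar / (\frac{8281}{144}) = \frac{120}{8281} + \frac{180}{8281} e_{1} + \frac{144}{1183} e_{2} + \frac{360}{8281} e_{12}; translating back:
Answer: \frac{120}{8281} + \frac{180}{8281}i + \frac{144}{1183}j + \frac{360}{8281}k


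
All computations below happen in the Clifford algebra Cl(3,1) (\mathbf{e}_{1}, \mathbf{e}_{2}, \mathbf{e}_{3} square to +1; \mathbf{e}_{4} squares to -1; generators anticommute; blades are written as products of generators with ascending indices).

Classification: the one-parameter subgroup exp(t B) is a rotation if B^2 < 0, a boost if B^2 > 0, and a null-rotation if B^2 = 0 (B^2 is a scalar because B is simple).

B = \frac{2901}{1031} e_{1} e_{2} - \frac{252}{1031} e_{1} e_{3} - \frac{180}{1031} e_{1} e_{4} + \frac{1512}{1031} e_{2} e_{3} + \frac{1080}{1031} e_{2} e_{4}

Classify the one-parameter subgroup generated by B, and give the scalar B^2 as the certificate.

B^2 term by term: the squares give (\frac{2901}{1031})^2*(e_{1} e_{2})^2 + (-\frac{252}{1031})^2*(e_{1} e_{3})^2 + (-\frac{180}{1031})^2*(e_{1} e_{4})^2 + (\frac{1512}{1031})^2*(e_{2} e_{3})^2 + (\frac{1080}{1031})^2*(e_{2} e_{4})^2 = \frac{8415801}{1062961}*(-1) + \frac{63504}{1062961}*(-1) + \frac{32400}{1062961}*(+1) + \frac{2286144}{1062961}*(-1) + \frac{1166400}{1062961}*(+1) = -9 (each basis 2-blade squares to minus the product of its generators' squares); cross terms between blades sharing an index anticommute and cancel; the commuting (index-disjoint) pairs give grade-4 terms 2*c*c'*(blade product), which cancel blade by blade — e_{1} e_{2} e_{3} e_{4}: \frac{544320}{1062961} - \frac{544320}{1062961} = 0 — confirming B is simple. So B^2 = -9.
Answer: rotation, certificate B^2 = -9. Because -9 is invariant under every versor sandwich, the classification follows from its sign alone.


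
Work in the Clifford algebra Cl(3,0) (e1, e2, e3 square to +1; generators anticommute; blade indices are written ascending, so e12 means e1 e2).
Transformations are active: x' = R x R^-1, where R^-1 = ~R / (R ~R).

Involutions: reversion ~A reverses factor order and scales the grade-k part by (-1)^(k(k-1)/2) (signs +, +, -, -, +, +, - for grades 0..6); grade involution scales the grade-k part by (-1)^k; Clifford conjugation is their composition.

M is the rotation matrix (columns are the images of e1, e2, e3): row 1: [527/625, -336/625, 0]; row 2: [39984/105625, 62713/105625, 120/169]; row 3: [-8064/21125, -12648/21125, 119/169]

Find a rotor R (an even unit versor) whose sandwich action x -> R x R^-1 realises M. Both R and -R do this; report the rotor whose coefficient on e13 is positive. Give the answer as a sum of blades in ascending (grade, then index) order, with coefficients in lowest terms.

Method: write R = a + b12*e12 + b13*e13 + b23*e23 with a^2 + b12^2 + b13^2 + b23^2 = 1 (so R^-1 = ~R). Expanding the columns R e_j ~R gives tr M = 4a^2 - 1 and, from the antisymmetric part, M21 - M12 = -4a*b12, M13 - M31 = 4a*b13, M32 - M23 = -4a*b23.
Here tr M = 226151/105625, so a^2 = (1 + tr M)/4 = 82944/105625 and a = ±288/325. Taking a = 288/325: M21 - M12 = 96768/105625, M13 - M31 = 8064/21125, M32 - M23 = -27648/21125, giving b12 = -84/325, b13 = 7/65, b23 = 24/65, i.e. R = 288/325 - 84/325*e12 + 7/65*e13 + 24/65*e23.
Its e13 coefficient is already positive.
Answer: 288/325 - 84/325*e12 + 7/65*e13 + 24/65*e23. Uniqueness: Spin(3) -> SO(3) maps R and -R to the same rotation of trace 226151/105625; fixing the sign of the e13 coefficient removes the ambiguity.


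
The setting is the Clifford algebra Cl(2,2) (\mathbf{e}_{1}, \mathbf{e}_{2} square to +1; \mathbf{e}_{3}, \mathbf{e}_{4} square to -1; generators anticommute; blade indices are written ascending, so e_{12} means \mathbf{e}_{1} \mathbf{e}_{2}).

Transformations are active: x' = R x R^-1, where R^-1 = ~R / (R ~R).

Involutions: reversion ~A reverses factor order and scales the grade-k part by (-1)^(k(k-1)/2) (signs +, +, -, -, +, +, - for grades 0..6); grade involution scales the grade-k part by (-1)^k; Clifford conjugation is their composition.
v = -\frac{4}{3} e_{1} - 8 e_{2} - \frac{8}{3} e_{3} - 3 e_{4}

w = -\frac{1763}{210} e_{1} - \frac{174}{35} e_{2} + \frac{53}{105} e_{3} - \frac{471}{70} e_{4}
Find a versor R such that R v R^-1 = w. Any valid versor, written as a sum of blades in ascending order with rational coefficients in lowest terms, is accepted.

Equal squares first: v^2 = w^2 = \frac{149}{3}. Then v + w = -\frac{681}{70} e_{1} - \frac{454}{35} e_{2} - \frac{227}{105} e_{3} - \frac{681}{70} e_{4} is a versor taking v to w, provided it is invertible.
Answer: -\frac{681}{70} e_{1} - \frac{454}{35} e_{2} - \frac{227}{105} e_{3} - \frac{681}{70} e_{4}


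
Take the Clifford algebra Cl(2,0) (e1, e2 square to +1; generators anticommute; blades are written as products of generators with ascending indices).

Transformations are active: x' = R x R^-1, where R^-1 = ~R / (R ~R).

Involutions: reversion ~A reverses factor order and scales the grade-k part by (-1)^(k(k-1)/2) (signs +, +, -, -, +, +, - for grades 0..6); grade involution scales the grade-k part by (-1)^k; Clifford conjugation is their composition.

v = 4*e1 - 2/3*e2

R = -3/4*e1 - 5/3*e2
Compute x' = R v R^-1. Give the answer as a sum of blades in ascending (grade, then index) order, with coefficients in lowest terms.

~R = -3/4*e1 - 5/3*e2, and R ~R = 481/144, so R^-1 = ~R / (481/144).
R v = -17/9 + 43/6*e1 e2
Answer: -1516/481*e1 + 3682/1443*e2


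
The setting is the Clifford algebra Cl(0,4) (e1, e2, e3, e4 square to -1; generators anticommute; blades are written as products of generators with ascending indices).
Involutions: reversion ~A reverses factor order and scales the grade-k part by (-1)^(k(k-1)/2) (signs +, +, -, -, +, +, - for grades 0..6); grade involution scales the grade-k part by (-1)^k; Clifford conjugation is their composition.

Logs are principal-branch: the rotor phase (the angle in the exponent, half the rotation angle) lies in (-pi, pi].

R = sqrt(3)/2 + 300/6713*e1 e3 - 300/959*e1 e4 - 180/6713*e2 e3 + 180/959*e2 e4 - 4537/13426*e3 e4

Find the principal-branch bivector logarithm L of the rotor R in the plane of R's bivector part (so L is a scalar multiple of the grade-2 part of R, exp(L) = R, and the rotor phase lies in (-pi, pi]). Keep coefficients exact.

The scalar part of R is sqrt(3)/2, and that scalar determines the rotor phase on the principal branch; recovering the unit plane as bivector-part over sine of the phase gives L = phase * plane.
Concretely: cos(phase) = sqrt(3)/2 gives phase = ±pi/6, and since phase/sin(phase) is even the sign is immaterial: L = (phase/sin(phase)) * <R>_2 = (pi/3) * <R>_2.
Answer: 100*pi/6713*e1 e3 - 100*pi/959*e1 e4 - 60*pi/6713*e2 e3 + 60*pi/959*e2 e4 - 4537*pi/40278*e3 e4


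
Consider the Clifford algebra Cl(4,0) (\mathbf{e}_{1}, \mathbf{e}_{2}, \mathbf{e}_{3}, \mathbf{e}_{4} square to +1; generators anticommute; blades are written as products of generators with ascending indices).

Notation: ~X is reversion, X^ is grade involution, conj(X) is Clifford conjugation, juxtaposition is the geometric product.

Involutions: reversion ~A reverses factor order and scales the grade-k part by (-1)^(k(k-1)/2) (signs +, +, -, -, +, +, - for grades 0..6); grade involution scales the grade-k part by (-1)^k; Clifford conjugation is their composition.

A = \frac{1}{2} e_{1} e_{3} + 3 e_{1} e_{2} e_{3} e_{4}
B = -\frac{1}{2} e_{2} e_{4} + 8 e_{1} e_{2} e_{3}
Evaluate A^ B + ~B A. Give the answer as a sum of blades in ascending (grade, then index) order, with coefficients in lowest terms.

first term: 4 e_{2} + 24 e_{4} - \frac{3}{2} e_{1} e_{3} + \frac{1}{4} e_{1} e_{2} e_{3} e_{4}
second term: -4 e_{2} + 24 e_{4} + \frac{3}{2} e_{1} e_{3} - \frac{1}{4} e_{1} e_{2} e_{3} e_{4}
Answer: 48 e_{4}


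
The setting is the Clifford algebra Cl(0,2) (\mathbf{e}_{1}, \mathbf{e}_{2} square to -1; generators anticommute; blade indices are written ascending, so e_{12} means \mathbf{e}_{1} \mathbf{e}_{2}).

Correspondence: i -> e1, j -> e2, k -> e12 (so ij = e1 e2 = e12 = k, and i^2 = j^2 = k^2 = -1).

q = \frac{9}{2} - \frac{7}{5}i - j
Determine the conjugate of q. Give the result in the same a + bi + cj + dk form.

In blades: q = \frac{9}{2} - \frac{7}{5} e_{1} - e_{2}.
Conjugation here is Clifford conjugation: the scalar is fixed and the grade-1 and grade-2 blades all flip sign, giving \frac{9}{2} + \frac{7}{5} e_{1} + e_{2}; translating back:
Answer: \frac{9}{2} + \frac{7}{5}i + j


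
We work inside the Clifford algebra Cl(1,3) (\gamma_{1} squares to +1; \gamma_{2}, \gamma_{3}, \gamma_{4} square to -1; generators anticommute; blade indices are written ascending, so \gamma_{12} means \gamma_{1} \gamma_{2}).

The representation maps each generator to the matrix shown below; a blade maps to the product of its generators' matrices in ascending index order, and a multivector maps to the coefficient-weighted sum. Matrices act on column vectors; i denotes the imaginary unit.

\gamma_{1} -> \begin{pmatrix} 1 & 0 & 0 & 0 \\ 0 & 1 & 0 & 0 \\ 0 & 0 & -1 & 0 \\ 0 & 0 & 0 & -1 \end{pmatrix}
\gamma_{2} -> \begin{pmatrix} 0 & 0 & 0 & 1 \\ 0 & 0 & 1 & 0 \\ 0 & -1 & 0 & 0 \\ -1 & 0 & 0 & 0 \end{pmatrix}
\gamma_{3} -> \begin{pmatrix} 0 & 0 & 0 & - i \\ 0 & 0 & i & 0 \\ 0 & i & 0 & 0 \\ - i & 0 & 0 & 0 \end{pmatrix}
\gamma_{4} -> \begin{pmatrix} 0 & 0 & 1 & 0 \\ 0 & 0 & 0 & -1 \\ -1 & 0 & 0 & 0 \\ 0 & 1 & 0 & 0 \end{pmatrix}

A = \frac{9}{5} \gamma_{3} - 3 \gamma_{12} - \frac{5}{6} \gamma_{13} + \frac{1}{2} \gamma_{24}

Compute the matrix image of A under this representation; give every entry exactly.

Bivector images (products of the table entries): rho(\gamma_{12}) = rho(\gamma_{1})rho(\gamma_{2}) = \begin{pmatrix} 0 & 0 & 0 & 1 \\ 0 & 0 & 1 & 0 \\ 0 & 1 & 0 & 0 \\ 1 & 0 & 0 & 0 \end{pmatrix}; rho(\gamma_{13}) = rho(\gamma_{1})rho(\gamma_{3}) = \begin{pmatrix} 0 & 0 & 0 & - i \\ 0 & 0 & i & 0 \\ 0 & - i & 0 & 0 \\ i & 0 & 0 & 0 \end{pmatrix}; rho(\gamma_{24}) = rho(\gamma_{2})rho(\gamma_{4}) = \begin{pmatrix} 0 & 1 & 0 & 0 \\ -1 & 0 & 0 & 0 \\ 0 & 0 & 0 & 1 \\ 0 & 0 & -1 & 0 \end{pmatrix}.
M = (\frac{9}{5})*rho(\gamma_{3}) + (-3)*rho(\gamma_{12}) + (-\frac{5}{6})*rho(\gamma_{13}) + (\frac{1}{2})*rho(\gamma_{24}), summed entrywise:
Answer: \begin{pmatrix} 0 & \frac{1}{2} & 0 & -3 - \frac{29 i}{30} \\ - \frac{1}{2} & 0 & -3 + \frac{29 i}{30} & 0 \\ 0 & -3 + \frac{79 i}{30} & 0 & \frac{1}{2} \\ -3 - \frac{79 i}{30} & 0 & - \frac{1}{2} & 0 \end{pmatrix}


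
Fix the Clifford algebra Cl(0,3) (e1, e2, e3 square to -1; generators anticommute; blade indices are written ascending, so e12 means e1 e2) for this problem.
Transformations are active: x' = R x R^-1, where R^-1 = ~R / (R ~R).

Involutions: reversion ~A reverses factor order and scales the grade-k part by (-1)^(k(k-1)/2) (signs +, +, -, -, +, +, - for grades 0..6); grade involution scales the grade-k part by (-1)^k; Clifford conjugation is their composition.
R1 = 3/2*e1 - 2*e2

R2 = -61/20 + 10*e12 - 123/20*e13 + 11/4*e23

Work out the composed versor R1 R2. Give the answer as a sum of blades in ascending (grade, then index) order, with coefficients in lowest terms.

Distribute over the terms of R1 (each basis-blade product reordered to ascending indices, repeated generators contracted through their squares):
(3/2*e1) R2 = -183/40*e1 - 15*e2 + 369/40*e3 + 33/8*e123
(-2*e2) R2 = -20*e1 + 61/10*e2 + 11/2*e3 - 123/10*e123
Summing the partial products and collecting blades:
Answer: -983/40*e1 - 89/10*e2 + 589/40*e3 - 327/40*e123


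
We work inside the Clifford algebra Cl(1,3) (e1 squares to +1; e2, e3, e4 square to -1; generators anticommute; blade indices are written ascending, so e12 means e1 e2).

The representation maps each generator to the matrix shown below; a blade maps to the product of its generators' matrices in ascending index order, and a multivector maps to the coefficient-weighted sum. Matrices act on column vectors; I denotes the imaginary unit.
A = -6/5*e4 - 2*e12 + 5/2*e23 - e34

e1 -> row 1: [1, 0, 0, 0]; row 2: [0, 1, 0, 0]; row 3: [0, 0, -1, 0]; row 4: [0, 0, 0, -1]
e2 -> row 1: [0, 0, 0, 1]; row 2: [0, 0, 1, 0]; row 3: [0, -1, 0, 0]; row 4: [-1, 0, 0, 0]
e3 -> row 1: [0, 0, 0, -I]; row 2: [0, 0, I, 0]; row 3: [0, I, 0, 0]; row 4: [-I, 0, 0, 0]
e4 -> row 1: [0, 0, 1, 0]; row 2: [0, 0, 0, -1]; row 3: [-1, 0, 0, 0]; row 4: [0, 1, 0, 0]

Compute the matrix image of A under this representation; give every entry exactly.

Bivector images (products of the table entries): rho(e12) = rho(e1)rho(e2) = row 1: [0, 0, 0, 1]; row 2: [0, 0, 1, 0]; row 3: [0, 1, 0, 0]; row 4: [1, 0, 0, 0]; rho(e23) = rho(e2)rho(e3) = row 1: [-I, 0, 0, 0]; row 2: [0, I, 0, 0]; row 3: [0, 0, -I, 0]; row 4: [0, 0, 0, I]; rho(e34) = rho(e3)rho(e4) = row 1: [0, -I, 0, 0]; row 2: [-I, 0, 0, 0]; row 3: [0, 0, 0, -I]; row 4: [0, 0, -I, 0].
M = (-6/5)*rho(e4) + (-2)*rho(e12) + (5/2)*rho(e23) + (-1)*rho(e34), summed entrywise:
Answer: row 1: [-5*I/2, I, -6/5, -2]; row 2: [I, 5*I/2, -2, 6/5]; row 3: [6/5, -2, -5*I/2, I]; row 4: [-2, -6/5, I, 5*I/2]


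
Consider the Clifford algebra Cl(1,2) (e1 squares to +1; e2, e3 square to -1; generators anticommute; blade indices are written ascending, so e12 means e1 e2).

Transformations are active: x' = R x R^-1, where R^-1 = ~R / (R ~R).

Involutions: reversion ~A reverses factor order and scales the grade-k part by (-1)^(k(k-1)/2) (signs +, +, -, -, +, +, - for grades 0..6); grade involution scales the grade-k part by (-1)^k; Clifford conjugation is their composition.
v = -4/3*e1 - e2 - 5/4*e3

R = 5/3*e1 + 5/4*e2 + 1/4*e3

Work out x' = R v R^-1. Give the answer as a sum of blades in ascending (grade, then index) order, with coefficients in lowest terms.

~R = 5/3*e1 + 5/4*e2 + 1/4*e3, and R ~R = 83/72, so R^-1 = ~R / (83/72).
R v = -95/144 - 7/4*e13 - 21/16*e23
Answer: -143/249*e1 - 143/332*e2 + 80/83*e3


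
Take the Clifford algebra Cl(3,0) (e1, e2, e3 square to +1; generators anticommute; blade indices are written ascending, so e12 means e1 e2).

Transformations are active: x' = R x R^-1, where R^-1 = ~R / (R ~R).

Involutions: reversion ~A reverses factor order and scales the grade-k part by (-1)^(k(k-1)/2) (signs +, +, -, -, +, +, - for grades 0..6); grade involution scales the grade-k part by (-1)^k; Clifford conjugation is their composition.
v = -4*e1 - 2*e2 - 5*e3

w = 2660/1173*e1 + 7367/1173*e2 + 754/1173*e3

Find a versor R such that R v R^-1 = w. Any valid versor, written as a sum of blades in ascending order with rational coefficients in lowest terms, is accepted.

Here q(v) = q(w) = 45; the classical choice R = v + w = -2032/1173*e1 + 5021/1173*e2 - 5111/1173*e3 then realises v -> w under the sandwich.
Answer: -2032/1173*e1 + 5021/1173*e2 - 5111/1173*e3
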